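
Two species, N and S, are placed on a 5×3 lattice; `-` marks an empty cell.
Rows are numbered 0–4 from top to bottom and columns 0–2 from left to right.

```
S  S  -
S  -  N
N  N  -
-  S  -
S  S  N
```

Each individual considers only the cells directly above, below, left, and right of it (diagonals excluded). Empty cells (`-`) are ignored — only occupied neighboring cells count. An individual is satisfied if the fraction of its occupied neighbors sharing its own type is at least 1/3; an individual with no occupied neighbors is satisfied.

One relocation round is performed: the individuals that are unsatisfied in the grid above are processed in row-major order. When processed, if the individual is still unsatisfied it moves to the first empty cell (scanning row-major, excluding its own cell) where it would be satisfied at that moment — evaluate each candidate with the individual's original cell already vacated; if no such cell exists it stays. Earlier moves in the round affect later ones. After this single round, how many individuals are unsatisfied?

Initially unsatisfied (in order): (4,2).
  (4,2) → (0,2).
Resulting grid:
S S N
S - N
N N -
- S -
S S -
All satisfied now.

0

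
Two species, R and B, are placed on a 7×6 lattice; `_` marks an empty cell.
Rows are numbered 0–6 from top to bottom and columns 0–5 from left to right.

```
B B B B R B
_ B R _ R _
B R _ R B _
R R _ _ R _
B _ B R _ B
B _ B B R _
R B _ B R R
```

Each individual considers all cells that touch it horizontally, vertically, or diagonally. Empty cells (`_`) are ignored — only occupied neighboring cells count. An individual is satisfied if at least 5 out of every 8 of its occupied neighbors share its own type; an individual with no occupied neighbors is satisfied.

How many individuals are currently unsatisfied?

(0,0)B 2/2 satisfied
(0,1)B 3/4 satisfied
(0,2)B 3/4 satisfied
(0,3)B 1/4 not
(0,4)R 1/3 not
(0,5)B 0/2 not
(1,1)B 4/6 satisfied
(1,2)R 2/6 not
(1,4)R 2/5 not
(2,0)B 1/4 not
(2,1)R 3/5 not
(2,3)R 3/4 satisfied
(2,4)B 0/3 not
(3,0)R 2/4 not
(3,1)R 2/5 not
(3,4)R 2/4 not
(4,0)B 1/3 not
(4,2)B 2/4 not
(4,3)R 2/5 not
(4,5)B 0/2 not
(5,0)B 2/3 satisfied
(5,2)B 4/5 satisfied
(5,3)B 3/6 not
(5,4)R 3/6 not
(6,0)R 0/2 not
(6,1)B 2/3 satisfied
(6,3)B 2/4 not
(6,4)R 2/4 not
(6,5)R 2/2 satisfied
Unsatisfied: (0,3), (0,4), (0,5), (1,2), (1,4), (2,0), (2,1), (2,4), (3,0), (3,1), (3,4), (4,0), (4,2), (4,3), (4,5), (5,3), (5,4), (6,0), (6,3), (6,4) — 20 in total.

20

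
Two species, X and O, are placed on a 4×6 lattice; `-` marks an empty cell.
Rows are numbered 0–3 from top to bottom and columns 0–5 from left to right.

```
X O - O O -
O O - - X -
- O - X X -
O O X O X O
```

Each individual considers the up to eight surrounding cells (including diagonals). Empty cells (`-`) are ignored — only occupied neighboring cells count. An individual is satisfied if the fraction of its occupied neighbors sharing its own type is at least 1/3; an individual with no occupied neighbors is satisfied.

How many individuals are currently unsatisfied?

Row 0: (0,0)X 0/3 unhappy · (0,1)O 2/3 ok · (0,3)O 1/2 ok · (0,4)O 1/2 ok
Row 1: (1,0)O 3/4 ok · (1,1)O 3/4 ok · (1,4)X 2/4 ok
Row 2: (2,1)O 4/5 ok · (2,3)X 4/5 ok · (2,4)X 3/5 ok
Row 3: (3,0)O 2/2 ok · (3,1)O 2/3 ok · (3,2)X 1/4 unhappy · (3,3)O 0/4 unhappy · (3,4)X 2/4 ok · (3,5)O 0/2 unhappy
Unsatisfied: (0,0), (3,2), (3,3), (3,5) — 4 in total.

4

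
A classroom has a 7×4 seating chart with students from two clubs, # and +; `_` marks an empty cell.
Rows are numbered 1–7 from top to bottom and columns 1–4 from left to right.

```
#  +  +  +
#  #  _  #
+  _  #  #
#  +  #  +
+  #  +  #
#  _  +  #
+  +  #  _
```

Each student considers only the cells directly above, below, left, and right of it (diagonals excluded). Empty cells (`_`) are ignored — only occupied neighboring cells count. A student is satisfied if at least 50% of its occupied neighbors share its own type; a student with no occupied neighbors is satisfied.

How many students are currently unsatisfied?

(1,1)# 1/2 satisfied
(1,2)+ 1/3 not
(1,3)+ 2/2 satisfied
(1,4)+ 1/2 satisfied
(2,1)# 2/3 satisfied
(2,2)# 1/2 satisfied
(2,4)# 1/2 satisfied
(3,1)+ 0/2 not
(3,3)# 2/2 satisfied
(3,4)# 2/3 satisfied
(4,1)# 0/3 not
(4,2)+ 0/3 not
(4,3)# 1/4 not
(4,4)+ 0/3 not
(5,1)+ 0/3 not
(5,2)# 0/3 not
(5,3)+ 1/4 not
(5,4)# 1/3 not
(6,1)# 0/2 not
(6,3)+ 1/3 not
(6,4)# 1/2 satisfied
(7,1)+ 1/2 satisfied
(7,2)+ 1/2 satisfied
(7,3)# 0/2 not
Unsatisfied: (1,2), (3,1), (4,1), (4,2), (4,3), (4,4), (5,1), (5,2), (5,3), (5,4), (6,1), (6,3), (7,3) — 13 in total.

13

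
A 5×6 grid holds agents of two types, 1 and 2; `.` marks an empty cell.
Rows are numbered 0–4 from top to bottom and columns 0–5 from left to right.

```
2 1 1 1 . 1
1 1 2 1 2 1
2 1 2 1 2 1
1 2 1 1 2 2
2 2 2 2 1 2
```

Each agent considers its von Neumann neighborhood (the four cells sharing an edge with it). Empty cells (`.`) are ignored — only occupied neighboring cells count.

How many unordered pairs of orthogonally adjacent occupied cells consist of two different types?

26

Scan each occupied cell's neighbors to the right and below so each pair is counted once.
Row 0: 2(0,0)–1(0,1)≠ 2(0,0)–1(1,0)≠ 1(0,1)–1(0,2)= 1(0,1)–1(1,1)= 1(0,2)–1(0,3)= 1(0,2)–2(1,2)≠ 1(0,3)–1(1,3)= 1(0,5)–1(1,5)=  → 3/8 unlike.
Row 1: 1(1,0)–1(1,1)= 1(1,0)–2(2,0)≠ 1(1,1)–2(1,2)≠ 1(1,1)–1(2,1)= 2(1,2)–1(1,3)≠ 2(1,2)–2(2,2)= 1(1,3)–2(1,4)≠ 1(1,3)–1(2,3)= 2(1,4)–1(1,5)≠ 2(1,4)–2(2,4)= 1(1,5)–1(2,5)=  → 5/11 unlike.
Row 2: 2(2,0)–1(2,1)≠ 2(2,0)–1(3,0)≠ 1(2,1)–2(2,2)≠ 1(2,1)–2(3,1)≠ 2(2,2)–1(2,3)≠ 2(2,2)–1(3,2)≠ 1(2,3)–2(2,4)≠ 1(2,3)–1(3,3)= 2(2,4)–1(2,5)≠ 2(2,4)–2(3,4)= 1(2,5)–2(3,5)≠  → 9/11 unlike.
Row 3: 1(3,0)–2(3,1)≠ 1(3,0)–2(4,0)≠ 2(3,1)–1(3,2)≠ 2(3,1)–2(4,1)= 1(3,2)–1(3,3)= 1(3,2)–2(4,2)≠ 1(3,3)–2(3,4)≠ 1(3,3)–2(4,3)≠ 2(3,4)–2(3,5)= 2(3,4)–1(4,4)≠ 2(3,5)–2(4,5)=  → 7/11 unlike.
Row 4: 2(4,0)–2(4,1)= 2(4,1)–2(4,2)= 2(4,2)–2(4,3)= 2(4,3)–1(4,4)≠ 1(4,4)–2(4,5)≠  → 2/5 unlike.
Total adjacent occupied pairs: 46; unlike-type pairs: 26.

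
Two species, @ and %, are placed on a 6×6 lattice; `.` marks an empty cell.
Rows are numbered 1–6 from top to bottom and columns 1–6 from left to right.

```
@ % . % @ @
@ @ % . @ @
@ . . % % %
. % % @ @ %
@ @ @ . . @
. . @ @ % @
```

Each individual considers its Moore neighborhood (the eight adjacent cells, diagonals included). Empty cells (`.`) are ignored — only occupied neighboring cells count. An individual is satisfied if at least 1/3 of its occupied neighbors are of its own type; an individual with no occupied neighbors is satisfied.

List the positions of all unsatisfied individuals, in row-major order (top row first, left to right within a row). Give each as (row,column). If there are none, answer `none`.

(1,1)@ 2/3 ✓
(1,2)% 1/4 ✗
(1,4)% 1/3 ✓
(1,5)@ 3/4 ✓
(1,6)@ 3/3 ✓
(2,1)@ 3/4 ✓
(2,2)@ 3/5 ✓
(2,3)% 3/4 ✓
(2,5)@ 3/7 ✓
(2,6)@ 3/5 ✓
(3,1)@ 2/3 ✓
(3,4)% 3/6 ✓
(3,5)% 3/7 ✓
(3,6)% 2/5 ✓
(4,2)% 1/5 ✗
(4,3)% 2/5 ✓
(4,4)@ 2/5 ✓
(4,5)@ 2/6 ✓
(4,6)% 2/4 ✓
(5,1)@ 1/2 ✓
(5,2)@ 3/5 ✓
(5,3)@ 4/6 ✓
(5,6)@ 2/4 ✓
(6,3)@ 3/3 ✓
(6,4)@ 2/3 ✓
(6,5)% 0/3 ✗
(6,6)@ 1/2 ✓

(1,2), (4,2), (6,5)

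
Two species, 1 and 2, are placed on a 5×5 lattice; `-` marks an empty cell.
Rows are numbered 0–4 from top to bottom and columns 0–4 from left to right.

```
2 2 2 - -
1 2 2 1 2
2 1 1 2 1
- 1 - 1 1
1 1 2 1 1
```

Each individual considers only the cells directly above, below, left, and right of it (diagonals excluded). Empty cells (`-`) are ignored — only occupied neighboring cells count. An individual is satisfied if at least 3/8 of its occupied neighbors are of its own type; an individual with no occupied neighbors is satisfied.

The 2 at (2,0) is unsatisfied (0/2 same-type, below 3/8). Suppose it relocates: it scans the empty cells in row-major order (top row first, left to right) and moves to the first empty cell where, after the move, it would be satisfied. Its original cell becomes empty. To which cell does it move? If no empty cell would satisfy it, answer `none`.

(0,3)

Vacating (2,0). Empty cells in order:
  (0,3): 1/2 same-type → satisfied — stop here.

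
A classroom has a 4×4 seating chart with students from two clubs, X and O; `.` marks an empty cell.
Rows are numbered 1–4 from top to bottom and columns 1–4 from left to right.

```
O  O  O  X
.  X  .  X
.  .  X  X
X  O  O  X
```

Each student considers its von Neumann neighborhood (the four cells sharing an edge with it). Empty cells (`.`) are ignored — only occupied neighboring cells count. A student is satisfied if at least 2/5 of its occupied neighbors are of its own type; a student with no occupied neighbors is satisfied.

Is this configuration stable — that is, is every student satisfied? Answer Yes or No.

No

(1,1)O 1/1 ok
(1,2)O 2/3 ok
(1,3)O 1/2 ok
(1,4)X 1/2 ok
(2,2)X 0/1 unhappy
(2,4)X 2/2 ok
(3,3)X 1/2 ok
(3,4)X 3/3 ok
(4,1)X 0/1 unhappy
(4,2)O 1/2 ok
(4,3)O 1/3 unhappy
(4,4)X 1/2 ok
For instance (2,2) has only 0/1 same-type neighbors, below 2/5.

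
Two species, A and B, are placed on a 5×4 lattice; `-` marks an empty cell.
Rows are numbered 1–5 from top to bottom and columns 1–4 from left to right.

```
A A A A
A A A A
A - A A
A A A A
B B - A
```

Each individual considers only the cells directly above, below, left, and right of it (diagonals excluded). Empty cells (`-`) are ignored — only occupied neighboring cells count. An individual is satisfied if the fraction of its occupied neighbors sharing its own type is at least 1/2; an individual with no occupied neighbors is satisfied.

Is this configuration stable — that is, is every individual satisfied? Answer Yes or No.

(1,1)A 2/2 satisfied
(1,2)A 3/3 satisfied
(1,3)A 3/3 satisfied
(1,4)A 2/2 satisfied
(2,1)A 3/3 satisfied
(2,2)A 3/3 satisfied
(2,3)A 4/4 satisfied
(2,4)A 3/3 satisfied
(3,1)A 2/2 satisfied
(3,3)A 3/3 satisfied
(3,4)A 3/3 satisfied
(4,1)A 2/3 satisfied
(4,2)A 2/3 satisfied
(4,3)A 3/3 satisfied
(4,4)A 3/3 satisfied
(5,1)B 1/2 satisfied
(5,2)B 1/2 satisfied
(5,4)A 1/1 satisfied
All meet the threshold, so the configuration is stable.

Yes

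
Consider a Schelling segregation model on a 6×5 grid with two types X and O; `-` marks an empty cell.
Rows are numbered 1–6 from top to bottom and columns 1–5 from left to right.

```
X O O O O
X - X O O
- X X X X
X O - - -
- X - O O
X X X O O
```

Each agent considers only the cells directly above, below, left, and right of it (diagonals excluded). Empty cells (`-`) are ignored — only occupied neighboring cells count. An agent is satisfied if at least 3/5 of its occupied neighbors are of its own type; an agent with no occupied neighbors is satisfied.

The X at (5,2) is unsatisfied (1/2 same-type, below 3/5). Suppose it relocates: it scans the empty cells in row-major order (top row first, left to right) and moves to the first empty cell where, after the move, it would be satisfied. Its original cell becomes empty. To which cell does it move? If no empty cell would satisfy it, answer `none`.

Vacating (5,2). Empty cells in order:
  (2,2): 3/4 same-type → satisfied — stop here.

(2,2)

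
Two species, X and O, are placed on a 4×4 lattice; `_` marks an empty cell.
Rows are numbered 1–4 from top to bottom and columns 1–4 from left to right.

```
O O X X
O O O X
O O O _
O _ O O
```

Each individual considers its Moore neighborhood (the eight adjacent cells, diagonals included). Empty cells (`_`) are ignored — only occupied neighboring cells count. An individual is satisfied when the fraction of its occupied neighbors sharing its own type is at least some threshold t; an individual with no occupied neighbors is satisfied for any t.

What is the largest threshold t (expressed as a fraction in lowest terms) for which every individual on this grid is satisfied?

2/5

Row 1: (1,1)O 3/3 · (1,2)O 4/5 · (1,3)X 2/5 · (1,4)X 2/3
Row 2: (2,1)O 5/5 · (2,2)O 7/8 · (2,3)O 4/7 · (2,4)X 2/4
Row 3: (3,1)O 4/4 · (3,2)O 7/7 · (3,3)O 5/6
Row 4: (4,1)O 2/2 · (4,3)O 3/3 · (4,4)O 2/2
The smallest same-type fraction is 2/5 at (1,3), which reduces to 2/5. Any threshold above that leaves this individual unsatisfied.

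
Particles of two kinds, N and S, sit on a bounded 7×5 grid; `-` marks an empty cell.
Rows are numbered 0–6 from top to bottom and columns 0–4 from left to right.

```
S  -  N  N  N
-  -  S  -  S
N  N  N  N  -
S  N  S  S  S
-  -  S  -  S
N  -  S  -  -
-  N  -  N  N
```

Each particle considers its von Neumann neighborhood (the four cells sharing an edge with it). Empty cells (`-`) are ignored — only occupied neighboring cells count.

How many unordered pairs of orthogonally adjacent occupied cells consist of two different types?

Scan each occupied cell's neighbors to the right and below so each pair is counted once.
From row 0: 2 unlike of 4 pairs (running 2/4).
From row 1: 1 unlike of 1 pairs (running 3/5).
From row 2: 3 unlike of 7 pairs (running 6/12).
From row 3: 2 unlike of 6 pairs (running 8/18).
From row 4: 0 unlike of 1 pairs (running 8/19).
From row 6: 0 unlike of 1 pairs (running 8/20).
Total adjacent occupied pairs: 20; unlike-type pairs: 8.

8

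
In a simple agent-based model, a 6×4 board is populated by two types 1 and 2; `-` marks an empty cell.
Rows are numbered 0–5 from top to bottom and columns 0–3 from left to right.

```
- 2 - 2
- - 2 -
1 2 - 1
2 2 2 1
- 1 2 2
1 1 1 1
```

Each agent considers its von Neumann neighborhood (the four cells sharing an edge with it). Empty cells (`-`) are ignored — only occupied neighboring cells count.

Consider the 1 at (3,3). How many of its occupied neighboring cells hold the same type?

Occupied neighbors of (3,3): (2,3)=1, (4,3)=2, (3,2)=2.
Same type (1): 1 of 3.

1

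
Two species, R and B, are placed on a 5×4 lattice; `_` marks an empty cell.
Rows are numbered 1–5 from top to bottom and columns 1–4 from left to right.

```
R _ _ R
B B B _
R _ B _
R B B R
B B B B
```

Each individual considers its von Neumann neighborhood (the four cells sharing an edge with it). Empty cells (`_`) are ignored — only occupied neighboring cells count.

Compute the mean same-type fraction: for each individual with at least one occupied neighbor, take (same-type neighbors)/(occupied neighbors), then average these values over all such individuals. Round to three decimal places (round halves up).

Row 1: (1,1)R 0/1 · (1,4)R — no occupied neighbors
Row 2: (2,1)B 1/3 · (2,2)B 2/2 · (2,3)B 2/2
Row 3: (3,1)R 1/2 · (3,3)B 2/2
Row 4: (4,1)R 1/3 · (4,2)B 2/3 · (4,3)B 3/4 · (4,4)R 0/2
Row 5: (5,1)B 1/2 · (5,2)B 3/3 · (5,3)B 3/3 · (5,4)B 1/2
Sum over 14 individuals: 0/1 + 1/3 + 2/2 + 2/2 + 1/2 + 2/2 + 1/3 + 2/3 + 3/4 + 0/2 + 1/2 + 3/3 + 3/3 + 1/2 = 103/12; mean = 103/12 ÷ 14 = 103/168 = 0.613095… → 0.613.

0.613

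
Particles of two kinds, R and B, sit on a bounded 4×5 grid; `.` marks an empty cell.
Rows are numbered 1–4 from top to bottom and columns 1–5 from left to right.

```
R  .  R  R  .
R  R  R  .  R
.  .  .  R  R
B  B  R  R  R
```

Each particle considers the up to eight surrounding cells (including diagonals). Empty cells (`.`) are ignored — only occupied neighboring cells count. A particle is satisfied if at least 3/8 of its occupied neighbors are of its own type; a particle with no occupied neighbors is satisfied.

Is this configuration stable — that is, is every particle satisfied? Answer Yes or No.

Yes

(1,1)R 2/2 satisfied
(1,3)R 3/3 satisfied
(1,4)R 3/3 satisfied
(2,1)R 2/2 satisfied
(2,2)R 4/4 satisfied
(2,3)R 4/4 satisfied
(2,5)R 3/3 satisfied
(3,4)R 6/6 satisfied
(3,5)R 4/4 satisfied
(4,1)B 1/1 satisfied
(4,2)B 1/2 satisfied
(4,3)R 2/3 satisfied
(4,4)R 4/4 satisfied
(4,5)R 3/3 satisfied
All meet the threshold, so the configuration is stable.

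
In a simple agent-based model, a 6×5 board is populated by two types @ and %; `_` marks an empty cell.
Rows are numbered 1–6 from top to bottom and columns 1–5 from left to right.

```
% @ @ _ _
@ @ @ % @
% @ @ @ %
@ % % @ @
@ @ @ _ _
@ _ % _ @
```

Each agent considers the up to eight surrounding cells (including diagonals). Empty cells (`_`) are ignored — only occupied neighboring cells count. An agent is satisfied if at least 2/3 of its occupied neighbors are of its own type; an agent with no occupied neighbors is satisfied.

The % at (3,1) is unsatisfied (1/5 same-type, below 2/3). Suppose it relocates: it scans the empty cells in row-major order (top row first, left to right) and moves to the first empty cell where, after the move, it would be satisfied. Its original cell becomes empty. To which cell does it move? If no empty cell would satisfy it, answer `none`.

Vacating (3,1). Empty cells in order:
  (1,4): 1/4 same-type → still unsatisfied.
  (1,5): 1/2 same-type → still unsatisfied.
  (5,4): 2/6 same-type → still unsatisfied.
  (5,5): 0/3 same-type → still unsatisfied.
  (6,2): 1/5 same-type → still unsatisfied.
  (6,4): 1/3 same-type → still unsatisfied.

none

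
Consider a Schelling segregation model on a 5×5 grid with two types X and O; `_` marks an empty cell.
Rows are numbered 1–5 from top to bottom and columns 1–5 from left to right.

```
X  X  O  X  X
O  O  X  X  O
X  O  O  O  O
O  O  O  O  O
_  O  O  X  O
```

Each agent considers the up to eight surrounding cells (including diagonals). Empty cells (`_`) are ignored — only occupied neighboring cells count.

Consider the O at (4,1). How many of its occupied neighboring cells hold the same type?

3

Occupied neighbors of (4,1): (3,1)=X, (3,2)=O, (4,2)=O, (5,2)=O.
Same type (O): 3 of 4.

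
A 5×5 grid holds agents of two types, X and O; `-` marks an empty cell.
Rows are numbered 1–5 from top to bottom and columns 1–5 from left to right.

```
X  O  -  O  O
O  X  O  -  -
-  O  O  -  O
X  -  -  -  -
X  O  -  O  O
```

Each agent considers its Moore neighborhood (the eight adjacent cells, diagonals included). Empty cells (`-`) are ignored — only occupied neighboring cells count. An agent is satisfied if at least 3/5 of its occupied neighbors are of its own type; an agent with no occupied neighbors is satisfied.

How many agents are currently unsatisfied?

Row 1: (1,1)X 1/3 unhappy · (1,2)O 2/4 unhappy · (1,4)O 2/2 ok · (1,5)O 1/1 ok
Row 2: (2,1)O 2/4 unhappy · (2,2)X 1/6 unhappy · (2,3)O 4/5 ok
Row 3: (3,2)O 3/5 ok · (3,3)O 2/3 ok · (3,5)O 0/0 ok
Row 4: (4,1)X 1/3 unhappy
Row 5: (5,1)X 1/2 unhappy · (5,2)O 0/2 unhappy · (5,4)O 1/1 ok · (5,5)O 1/1 ok
Unsatisfied: (1,1), (1,2), (2,1), (2,2), (4,1), (5,1), (5,2) — 7 in total.

7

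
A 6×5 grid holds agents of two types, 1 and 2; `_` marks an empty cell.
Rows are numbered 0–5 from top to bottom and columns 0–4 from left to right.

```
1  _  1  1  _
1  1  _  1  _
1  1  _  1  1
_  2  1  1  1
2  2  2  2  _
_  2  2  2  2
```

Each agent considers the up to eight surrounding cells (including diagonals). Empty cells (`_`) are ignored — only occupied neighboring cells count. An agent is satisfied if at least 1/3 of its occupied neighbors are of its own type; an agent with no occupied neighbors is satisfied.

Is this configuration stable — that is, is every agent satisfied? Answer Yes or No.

Yes

(0,0)1 2/2 ok
(0,2)1 3/3 ok
(0,3)1 2/2 ok
(1,0)1 4/4 ok
(1,1)1 5/5 ok
(1,3)1 4/4 ok
(2,0)1 3/4 ok
(2,1)1 4/5 ok
(2,3)1 5/5 ok
(2,4)1 4/4 ok
(3,1)2 3/6 ok
(3,2)1 3/7 ok
(3,3)1 4/6 ok
(3,4)1 3/4 ok
(4,0)2 3/3 ok
(4,1)2 5/6 ok
(4,2)2 6/8 ok
(4,3)2 4/7 ok
(5,1)2 4/4 ok
(5,2)2 5/5 ok
(5,3)2 4/4 ok
(5,4)2 2/2 ok
All meet the threshold, so the configuration is stable.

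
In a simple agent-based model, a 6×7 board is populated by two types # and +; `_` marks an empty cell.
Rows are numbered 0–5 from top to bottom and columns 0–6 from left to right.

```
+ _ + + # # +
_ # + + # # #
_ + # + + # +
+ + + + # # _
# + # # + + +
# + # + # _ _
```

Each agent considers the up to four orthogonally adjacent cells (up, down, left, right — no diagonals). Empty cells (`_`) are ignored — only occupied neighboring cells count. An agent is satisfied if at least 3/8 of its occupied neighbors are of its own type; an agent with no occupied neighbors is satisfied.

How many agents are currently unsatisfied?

15

Row 0: (0,0)+ 0/0 ✓ · (0,2)+ 2/2 ✓ · (0,3)+ 2/3 ✓ · (0,4)# 2/3 ✓ · (0,5)# 2/3 ✓ · (0,6)+ 0/2 ✗
Row 1: (1,1)# 0/2 ✗ · (1,2)+ 2/4 ✓ · (1,3)+ 3/4 ✓ · (1,4)# 2/4 ✓ · (1,5)# 4/4 ✓ · (1,6)# 1/3 ✗
Row 2: (2,1)+ 1/3 ✗ · (2,2)# 0/4 ✗ · (2,3)+ 3/4 ✓ · (2,4)+ 1/4 ✗ · (2,5)# 2/4 ✓ · (2,6)+ 0/2 ✗
Row 3: (3,0)+ 1/2 ✓ · (3,1)+ 4/4 ✓ · (3,2)+ 2/4 ✓ · (3,3)+ 2/4 ✓ · (3,4)# 1/4 ✗ · (3,5)# 2/3 ✓
Row 4: (4,0)# 1/3 ✗ · (4,1)+ 2/4 ✓ · (4,2)# 2/4 ✓ · (4,3)# 1/4 ✗ · (4,4)+ 1/4 ✗ · (4,5)+ 2/3 ✓ · (4,6)+ 1/1 ✓
Row 5: (5,0)# 1/2 ✓ · (5,1)+ 1/3 ✗ · (5,2)# 1/3 ✗ · (5,3)+ 0/3 ✗ · (5,4)# 0/2 ✗
Unsatisfied: (0,6), (1,1), (1,6), (2,1), (2,2), (2,4), (2,6), (3,4), (4,0), (4,3), (4,4), (5,1), (5,2), (5,3), (5,4) — 15 in total.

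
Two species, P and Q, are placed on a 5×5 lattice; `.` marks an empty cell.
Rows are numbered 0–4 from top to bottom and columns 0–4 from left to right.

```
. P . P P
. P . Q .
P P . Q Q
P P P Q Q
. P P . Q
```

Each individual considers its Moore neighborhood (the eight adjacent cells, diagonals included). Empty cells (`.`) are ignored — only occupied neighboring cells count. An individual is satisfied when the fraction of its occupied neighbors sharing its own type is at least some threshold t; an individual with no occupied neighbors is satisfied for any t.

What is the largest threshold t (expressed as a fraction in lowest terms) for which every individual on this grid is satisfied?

1/2

(0,1)P 1/1
(0,3)P 1/2
(0,4)P 1/2
(1,1)P 3/3
(1,3)Q 2/4
(2,0)P 4/4
(2,1)P 5/5
(2,3)Q 4/5
(2,4)Q 4/4
(3,0)P 4/4
(3,1)P 6/6
(3,2)P 4/6
(3,3)Q 4/6
(3,4)Q 4/4
(4,1)P 4/4
(4,2)P 3/4
(4,4)Q 2/2
The smallest same-type fraction is 1/2 at (0,3), which reduces to 1/2. Any threshold above that leaves this individual unsatisfied.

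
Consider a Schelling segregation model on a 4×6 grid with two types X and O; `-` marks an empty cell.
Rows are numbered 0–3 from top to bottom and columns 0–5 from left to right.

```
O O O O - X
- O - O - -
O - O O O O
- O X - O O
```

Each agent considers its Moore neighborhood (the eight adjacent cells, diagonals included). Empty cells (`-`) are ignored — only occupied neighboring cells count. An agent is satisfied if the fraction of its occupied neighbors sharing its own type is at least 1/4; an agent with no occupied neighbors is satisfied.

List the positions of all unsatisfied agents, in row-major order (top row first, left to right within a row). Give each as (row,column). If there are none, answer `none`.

(3,2)

(0,0)O 2/2 satisfied
(0,1)O 3/3 satisfied
(0,2)O 4/4 satisfied
(0,3)O 2/2 satisfied
(0,5)X 0/0 satisfied
(1,1)O 5/5 satisfied
(1,3)O 5/5 satisfied
(2,0)O 2/2 satisfied
(2,2)O 4/5 satisfied
(2,3)O 4/5 satisfied
(2,4)O 5/5 satisfied
(2,5)O 3/3 satisfied
(3,1)O 2/3 satisfied
(3,2)X 0/3 not
(3,4)O 4/4 satisfied
(3,5)O 3/3 satisfied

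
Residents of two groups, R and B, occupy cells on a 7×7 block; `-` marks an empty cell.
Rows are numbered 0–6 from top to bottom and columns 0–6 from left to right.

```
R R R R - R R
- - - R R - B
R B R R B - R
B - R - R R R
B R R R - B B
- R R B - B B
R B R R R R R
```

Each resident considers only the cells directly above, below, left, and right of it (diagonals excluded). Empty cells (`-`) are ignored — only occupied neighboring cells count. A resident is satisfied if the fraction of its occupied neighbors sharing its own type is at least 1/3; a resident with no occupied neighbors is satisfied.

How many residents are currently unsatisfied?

7

(0,0)R 1/1 satisfied
(0,1)R 2/2 satisfied
(0,2)R 2/2 satisfied
(0,3)R 2/2 satisfied
(0,5)R 1/1 satisfied
(0,6)R 1/2 satisfied
(1,3)R 3/3 satisfied
(1,4)R 1/2 satisfied
(1,6)B 0/2 not
(2,0)R 0/2 not
(2,1)B 0/2 not
(2,2)R 2/3 satisfied
(2,3)R 2/3 satisfied
(2,4)B 0/3 not
(2,6)R 1/2 satisfied
(3,0)B 1/2 satisfied
(3,2)R 2/2 satisfied
(3,4)R 1/2 satisfied
(3,5)R 2/3 satisfied
(3,6)R 2/3 satisfied
(4,0)B 1/2 satisfied
(4,1)R 2/3 satisfied
(4,2)R 4/4 satisfied
(4,3)R 1/2 satisfied
(4,5)B 2/3 satisfied
(4,6)B 2/3 satisfied
(5,1)R 2/3 satisfied
(5,2)R 3/4 satisfied
(5,3)B 0/3 not
(5,5)B 2/3 satisfied
(5,6)B 2/3 satisfied
(6,0)R 0/1 not
(6,1)B 0/3 not
(6,2)R 2/3 satisfied
(6,3)R 2/3 satisfied
(6,4)R 2/2 satisfied
(6,5)R 2/3 satisfied
(6,6)R 1/2 satisfied
Unsatisfied: (1,6), (2,0), (2,1), (2,4), (5,3), (6,0), (6,1) — 7 in total.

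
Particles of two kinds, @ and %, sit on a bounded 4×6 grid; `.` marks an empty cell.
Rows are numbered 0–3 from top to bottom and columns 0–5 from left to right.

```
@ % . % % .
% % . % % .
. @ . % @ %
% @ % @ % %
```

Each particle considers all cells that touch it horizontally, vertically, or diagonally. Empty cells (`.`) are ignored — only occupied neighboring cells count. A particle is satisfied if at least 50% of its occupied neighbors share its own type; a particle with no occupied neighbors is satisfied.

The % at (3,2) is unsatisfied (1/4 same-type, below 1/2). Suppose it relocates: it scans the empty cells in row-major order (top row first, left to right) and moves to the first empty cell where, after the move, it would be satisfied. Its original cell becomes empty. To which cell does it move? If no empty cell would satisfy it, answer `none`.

Vacating (3,2). Empty cells in order:
  (0,2): 4/4 same-type → satisfied — stop here.

(0,2)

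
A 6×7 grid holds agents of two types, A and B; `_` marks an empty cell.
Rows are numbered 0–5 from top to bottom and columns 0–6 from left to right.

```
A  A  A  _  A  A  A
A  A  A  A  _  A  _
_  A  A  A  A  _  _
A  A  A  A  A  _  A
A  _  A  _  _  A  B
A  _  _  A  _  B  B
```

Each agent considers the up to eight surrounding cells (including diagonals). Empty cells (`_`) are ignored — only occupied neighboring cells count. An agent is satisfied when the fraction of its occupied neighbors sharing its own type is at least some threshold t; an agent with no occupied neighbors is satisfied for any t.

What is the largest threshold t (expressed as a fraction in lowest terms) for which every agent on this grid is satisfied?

2/5

Row 0: (0,0)A 3/3 · (0,1)A 5/5 · (0,2)A 4/4 · (0,4)A 3/3 · (0,5)A 3/3 · (0,6)A 2/2
Row 1: (1,0)A 4/4 · (1,1)A 7/7 · (1,2)A 7/7 · (1,3)A 6/6 · (1,5)A 4/4
Row 2: (2,1)A 7/7 · (2,2)A 8/8 · (2,3)A 7/7 · (2,4)A 5/5
Row 3: (3,0)A 3/3 · (3,1)A 6/6 · (3,2)A 6/6 · (3,3)A 6/6 · (3,4)A 4/4 · (3,6)A 1/2
Row 4: (4,0)A 3/3 · (4,2)A 4/4 · (4,5)A 2/5 · (4,6)B 2/4
Row 5: (5,0)A 1/1 · (5,3)A 1/1 · (5,5)B 2/3 · (5,6)B 2/3
The smallest same-type fraction is 2/5 at (4,5), which reduces to 2/5. Any threshold above that leaves this agent unsatisfied.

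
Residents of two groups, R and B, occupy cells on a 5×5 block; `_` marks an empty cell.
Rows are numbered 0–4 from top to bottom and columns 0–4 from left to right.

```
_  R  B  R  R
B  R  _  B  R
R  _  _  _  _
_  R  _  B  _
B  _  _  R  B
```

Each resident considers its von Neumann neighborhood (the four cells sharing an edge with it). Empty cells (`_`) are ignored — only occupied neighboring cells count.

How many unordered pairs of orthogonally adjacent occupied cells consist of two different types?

8

Scan each occupied cell's neighbors to the right and below so each pair is counted once.
From row 0: 3 unlike of 6 pairs (running 3/6).
From row 1: 3 unlike of 3 pairs (running 6/9).
From row 3: 1 unlike of 1 pairs (running 7/10).
From row 4: 1 unlike of 1 pairs (running 8/11).
Total adjacent occupied pairs: 11; unlike-type pairs: 8.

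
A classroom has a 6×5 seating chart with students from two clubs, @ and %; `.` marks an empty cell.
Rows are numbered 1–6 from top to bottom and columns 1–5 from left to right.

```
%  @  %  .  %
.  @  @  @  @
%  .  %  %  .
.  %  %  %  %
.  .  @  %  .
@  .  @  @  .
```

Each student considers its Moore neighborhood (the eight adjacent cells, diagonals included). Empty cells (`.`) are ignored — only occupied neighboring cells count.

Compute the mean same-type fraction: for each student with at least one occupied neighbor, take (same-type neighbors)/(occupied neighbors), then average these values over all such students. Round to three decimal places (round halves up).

0.486

Row 1: (1,1)% 0/2 · (1,2)@ 2/4 · (1,3)% 0/4 · (1,5)% 0/2
Row 2: (2,2)@ 2/6 · (2,3)@ 3/6 · (2,4)@ 2/6 · (2,5)@ 1/3
Row 3: (3,1)% 1/2 · (3,3)% 4/7 · (3,4)% 4/7
Row 4: (4,2)% 3/4 · (4,3)% 5/6 · (4,4)% 5/6 · (4,5)% 3/3
Row 5: (5,3)@ 2/6 · (5,4)% 3/6
Row 6: (6,1)@ — no occupied neighbors · (6,3)@ 2/3 · (6,4)@ 2/3
Sum over 19 students: 0/2 + 2/4 + 0/4 + 0/2 + 2/6 + 3/6 + 2/6 + 1/3 + 1/2 + 4/7 + 4/7 + 3/4 + 5/6 + 5/6 + 3/3 + 2/6 + 3/6 + 2/3 + 2/3 = 775/84; mean = 775/84 ÷ 19 = 775/1596 = 0.485588… → 0.486.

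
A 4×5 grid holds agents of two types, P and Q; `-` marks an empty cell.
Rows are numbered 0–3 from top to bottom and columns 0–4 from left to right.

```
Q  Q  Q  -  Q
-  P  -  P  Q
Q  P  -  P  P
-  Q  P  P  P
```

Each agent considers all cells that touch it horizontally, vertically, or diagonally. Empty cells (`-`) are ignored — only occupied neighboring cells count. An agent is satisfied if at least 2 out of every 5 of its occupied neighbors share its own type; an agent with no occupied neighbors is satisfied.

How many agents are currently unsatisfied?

(0,0)Q 1/2 ok
(0,1)Q 2/3 ok
(0,2)Q 1/3 unhappy
(0,4)Q 1/2 ok
(1,1)P 1/5 unhappy
(1,3)P 2/5 ok
(1,4)Q 1/4 unhappy
(2,0)Q 1/3 unhappy
(2,1)P 2/4 ok
(2,3)P 5/6 ok
(2,4)P 4/5 ok
(3,1)Q 1/3 unhappy
(3,2)P 3/4 ok
(3,3)P 4/4 ok
(3,4)P 3/3 ok
Unsatisfied: (0,2), (1,1), (1,4), (2,0), (3,1) — 5 in total.

5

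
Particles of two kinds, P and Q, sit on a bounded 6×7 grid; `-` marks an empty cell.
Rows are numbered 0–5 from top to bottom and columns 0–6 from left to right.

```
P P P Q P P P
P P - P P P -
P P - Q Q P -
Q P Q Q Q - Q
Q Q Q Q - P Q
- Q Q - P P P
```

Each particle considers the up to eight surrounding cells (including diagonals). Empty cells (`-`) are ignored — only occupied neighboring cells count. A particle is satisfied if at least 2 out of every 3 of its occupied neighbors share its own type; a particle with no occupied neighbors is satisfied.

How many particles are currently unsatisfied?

10

(0,0)P 3/3 ✓
(0,1)P 4/4 ✓
(0,2)P 3/4 ✓
(0,3)Q 0/4 ✗
(0,4)P 4/5 ✓
(0,5)P 4/4 ✓
(0,6)P 2/2 ✓
(1,0)P 5/5 ✓
(1,1)P 6/6 ✓
(1,3)P 3/6 ✗
(1,4)P 5/8 ✗
(1,5)P 5/6 ✓
(2,0)P 4/5 ✓
(2,1)P 4/6 ✓
(2,3)Q 4/6 ✓
(2,4)Q 3/7 ✗
(2,5)P 2/5 ✗
(3,0)Q 2/5 ✗
(3,1)P 2/7 ✗
(3,2)Q 5/7 ✓
(3,3)Q 6/6 ✓
(3,4)Q 4/6 ✓
(3,6)Q 1/3 ✗
(4,0)Q 3/4 ✓
(4,1)Q 6/7 ✓
(4,2)Q 6/7 ✓
(4,3)Q 5/6 ✓
(4,5)P 3/6 ✗
(4,6)Q 1/4 ✗
(5,1)Q 4/4 ✓
(5,2)Q 4/4 ✓
(5,4)P 2/3 ✓
(5,5)P 3/4 ✓
(5,6)P 2/3 ✓
Unsatisfied: (0,3), (1,3), (1,4), (2,4), (2,5), (3,0), (3,1), (3,6), (4,5), (4,6) — 10 in total.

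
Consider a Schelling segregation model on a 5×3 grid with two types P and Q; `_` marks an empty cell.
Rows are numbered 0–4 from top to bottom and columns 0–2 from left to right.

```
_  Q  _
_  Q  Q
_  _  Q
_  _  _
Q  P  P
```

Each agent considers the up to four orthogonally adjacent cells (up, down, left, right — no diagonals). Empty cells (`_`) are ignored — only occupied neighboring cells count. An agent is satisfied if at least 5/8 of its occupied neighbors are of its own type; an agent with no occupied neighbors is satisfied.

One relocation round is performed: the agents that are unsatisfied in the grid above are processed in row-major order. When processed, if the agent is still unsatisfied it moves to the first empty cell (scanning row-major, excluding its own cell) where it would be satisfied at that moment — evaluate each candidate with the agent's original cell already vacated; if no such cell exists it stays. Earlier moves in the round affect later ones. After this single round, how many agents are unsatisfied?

0

Initially unsatisfied (in order): (4,0), (4,1).
  (4,0) → (0,0).
  (4,1): now satisfied by earlier moves; stays.
Resulting grid:
Q Q _
_ Q Q
_ _ Q
_ _ _
_ P P
All satisfied now.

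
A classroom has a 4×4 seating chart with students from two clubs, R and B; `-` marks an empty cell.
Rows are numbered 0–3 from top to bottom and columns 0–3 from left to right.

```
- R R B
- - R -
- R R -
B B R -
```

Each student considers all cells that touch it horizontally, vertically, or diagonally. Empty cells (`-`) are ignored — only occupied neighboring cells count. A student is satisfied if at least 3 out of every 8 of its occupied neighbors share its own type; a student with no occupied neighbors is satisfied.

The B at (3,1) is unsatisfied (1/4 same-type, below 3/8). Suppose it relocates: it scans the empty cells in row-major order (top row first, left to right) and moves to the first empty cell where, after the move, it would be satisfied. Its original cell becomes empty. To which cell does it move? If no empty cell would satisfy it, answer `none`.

(2,0)

Vacating (3,1). Empty cells in order:
  (0,0): 0/1 same-type → still unsatisfied.
  (1,0): 0/2 same-type → still unsatisfied.
  (1,1): 0/5 same-type → still unsatisfied.
  (1,3): 1/4 same-type → still unsatisfied.
  (2,0): 1/2 same-type → satisfied — stop here.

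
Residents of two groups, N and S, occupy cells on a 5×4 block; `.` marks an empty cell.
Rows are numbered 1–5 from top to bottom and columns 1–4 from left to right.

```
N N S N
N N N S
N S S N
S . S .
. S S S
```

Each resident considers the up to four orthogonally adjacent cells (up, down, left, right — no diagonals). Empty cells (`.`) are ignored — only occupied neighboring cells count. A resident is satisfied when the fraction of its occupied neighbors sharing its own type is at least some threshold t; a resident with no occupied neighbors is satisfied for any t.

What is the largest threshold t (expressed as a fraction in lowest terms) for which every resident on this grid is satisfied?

(1,1)N 2/2
(1,2)N 2/3
(1,3)S 0/3
(1,4)N 0/2
(2,1)N 3/3
(2,2)N 3/4
(2,3)N 1/4
(2,4)S 0/3
(3,1)N 1/3
(3,2)S 1/3
(3,3)S 2/4
(3,4)N 0/2
(4,1)S 0/1
(4,3)S 2/2
(5,2)S 1/1
(5,3)S 3/3
(5,4)S 1/1
The smallest same-type fraction is 0/3 at (1,3), which reduces to 0/1. Any threshold above that leaves this resident unsatisfied.

0/1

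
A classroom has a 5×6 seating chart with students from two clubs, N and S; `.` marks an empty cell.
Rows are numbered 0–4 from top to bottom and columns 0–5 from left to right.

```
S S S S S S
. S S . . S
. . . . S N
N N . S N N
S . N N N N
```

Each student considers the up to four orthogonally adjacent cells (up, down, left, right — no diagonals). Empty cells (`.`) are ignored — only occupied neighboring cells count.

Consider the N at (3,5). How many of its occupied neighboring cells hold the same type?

3

Occupied neighbors of (3,5): (2,5)=N, (4,5)=N, (3,4)=N.
Same type (N): 3 of 3.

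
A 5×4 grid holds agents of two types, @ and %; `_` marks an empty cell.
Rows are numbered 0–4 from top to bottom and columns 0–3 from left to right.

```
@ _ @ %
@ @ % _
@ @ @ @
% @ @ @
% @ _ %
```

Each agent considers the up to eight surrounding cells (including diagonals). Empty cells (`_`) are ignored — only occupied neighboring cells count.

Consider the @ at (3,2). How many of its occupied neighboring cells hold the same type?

6

Occupied neighbors of (3,2): (2,1)=@, (2,2)=@, (2,3)=@, (3,1)=@, (3,3)=@, (4,1)=@, (4,3)=%.
Same type (@): 6 of 7.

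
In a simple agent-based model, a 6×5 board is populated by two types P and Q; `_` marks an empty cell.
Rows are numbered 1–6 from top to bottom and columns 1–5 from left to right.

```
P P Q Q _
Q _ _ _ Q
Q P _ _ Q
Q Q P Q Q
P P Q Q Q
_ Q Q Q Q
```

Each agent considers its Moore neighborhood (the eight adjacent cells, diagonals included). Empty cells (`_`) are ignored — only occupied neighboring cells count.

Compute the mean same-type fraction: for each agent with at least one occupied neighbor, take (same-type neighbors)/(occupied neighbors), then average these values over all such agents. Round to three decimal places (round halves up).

(1,1)P 1/2
(1,2)P 1/3
(1,3)Q 1/2
(1,4)Q 2/2
(2,1)Q 1/4
(2,5)Q 2/2
(3,1)Q 3/4
(3,2)P 1/5
(3,5)Q 3/3
(4,1)Q 2/5
(4,2)Q 3/7
(4,3)P 2/6
(4,4)Q 5/6
(4,5)Q 4/4
(5,1)P 1/4
(5,2)P 2/7
(5,3)Q 6/8
(5,4)Q 7/8
(5,5)Q 5/5
(6,2)Q 2/4
(6,3)Q 4/5
(6,4)Q 5/5
(6,5)Q 3/3
Sum over 23 agents: 1/2 + 1/3 + 1/2 + 2/2 + 1/4 + 2/2 + 3/4 + 1/5 + 3/3 + 2/5 + 3/7 + 2/6 + 5/6 + 4/4 + 1/4 + 2/7 + 6/8 + 7/8 + 5/5 + 2/4 + 4/5 + 5/5 + 3/3 = 4197/280; mean = 4197/280 ÷ 23 = 4197/6440 = 0.651708… → 0.652.

0.652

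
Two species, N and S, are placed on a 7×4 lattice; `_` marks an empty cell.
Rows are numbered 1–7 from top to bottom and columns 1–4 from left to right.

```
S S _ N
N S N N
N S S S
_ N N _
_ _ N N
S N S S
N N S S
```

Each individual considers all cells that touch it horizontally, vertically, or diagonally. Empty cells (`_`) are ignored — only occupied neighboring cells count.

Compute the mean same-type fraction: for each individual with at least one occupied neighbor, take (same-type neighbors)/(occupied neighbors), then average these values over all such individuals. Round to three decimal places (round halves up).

Row 1: (1,1)S 2/3 · (1,2)S 2/4 · (1,4)N 2/2
Row 2: (2,1)N 1/5 · (2,2)S 4/7 · (2,3)N 2/7 · (2,4)N 2/4
Row 3: (3,1)N 2/4 · (3,2)S 2/7 · (3,3)S 3/7 · (3,4)S 1/4
Row 4: (4,2)N 3/5 · (4,3)N 3/6
Row 5: (5,3)N 4/6 · (5,4)N 2/4
Row 6: (6,1)S 0/3 · (6,2)N 3/6 · (6,3)S 3/7 · (6,4)S 3/5
Row 7: (7,1)N 2/3 · (7,2)N 2/5 · (7,3)S 3/5 · (7,4)S 3/3
Sum over 23 individuals: 2/3 + 2/4 + 2/2 + 1/5 + 4/7 + 2/7 + 2/4 + 2/4 + 2/7 + 3/7 + 1/4 + 3/5 + 3/6 + 4/6 + 2/4 + 0/3 + 3/6 + 3/7 + 3/5 + 2/3 + 2/5 + 3/5 + 3/3 = 233/20; mean = 233/20 ÷ 23 = 233/460 = 0.506521… → 0.507.

0.507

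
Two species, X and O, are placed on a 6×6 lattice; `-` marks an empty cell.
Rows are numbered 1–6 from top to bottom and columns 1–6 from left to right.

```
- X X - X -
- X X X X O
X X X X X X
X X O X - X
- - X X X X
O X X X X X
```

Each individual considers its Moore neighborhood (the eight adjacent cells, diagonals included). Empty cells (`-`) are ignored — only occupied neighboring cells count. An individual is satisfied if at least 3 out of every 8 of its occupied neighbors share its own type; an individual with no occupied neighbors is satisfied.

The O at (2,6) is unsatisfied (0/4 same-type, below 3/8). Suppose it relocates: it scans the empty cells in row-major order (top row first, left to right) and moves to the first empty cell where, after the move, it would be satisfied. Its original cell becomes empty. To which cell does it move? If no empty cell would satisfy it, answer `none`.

none

Vacating (2,6). Empty cells in order:
  (1,1): 0/2 same-type → still unsatisfied.
  (1,4): 0/5 same-type → still unsatisfied.
  (1,6): 0/2 same-type → still unsatisfied.
  (2,1): 0/4 same-type → still unsatisfied.
  (4,5): 0/8 same-type → still unsatisfied.
  (5,1): 1/4 same-type → still unsatisfied.
  (5,2): 2/7 same-type → still unsatisfied.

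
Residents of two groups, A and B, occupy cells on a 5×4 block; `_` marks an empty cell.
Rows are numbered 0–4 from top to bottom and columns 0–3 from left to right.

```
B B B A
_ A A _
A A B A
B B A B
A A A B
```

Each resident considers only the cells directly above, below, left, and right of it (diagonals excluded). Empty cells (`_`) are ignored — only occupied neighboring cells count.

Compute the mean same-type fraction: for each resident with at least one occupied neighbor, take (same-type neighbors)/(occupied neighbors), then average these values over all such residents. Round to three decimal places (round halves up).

(0,0)B 1/1
(0,1)B 2/3
(0,2)B 1/3
(0,3)A 0/1
(1,1)A 2/3
(1,2)A 1/3
(2,0)A 1/2
(2,1)A 2/4
(2,2)B 0/4
(2,3)A 0/2
(3,0)B 1/3
(3,1)B 1/4
(3,2)A 1/4
(3,3)B 1/3
(4,0)A 1/2
(4,1)A 2/3
(4,2)A 2/3
(4,3)B 1/2
Sum over 18 residents: 1/1 + 2/3 + 1/3 + 0/1 + 2/3 + 1/3 + 1/2 + 2/4 + 0/4 + 0/2 + 1/3 + 1/4 + 1/4 + 1/3 + 1/2 + 2/3 + 2/3 + 1/2 = 15/2; mean = 15/2 ÷ 18 = 5/12 = 0.416666… → 0.417.

0.417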